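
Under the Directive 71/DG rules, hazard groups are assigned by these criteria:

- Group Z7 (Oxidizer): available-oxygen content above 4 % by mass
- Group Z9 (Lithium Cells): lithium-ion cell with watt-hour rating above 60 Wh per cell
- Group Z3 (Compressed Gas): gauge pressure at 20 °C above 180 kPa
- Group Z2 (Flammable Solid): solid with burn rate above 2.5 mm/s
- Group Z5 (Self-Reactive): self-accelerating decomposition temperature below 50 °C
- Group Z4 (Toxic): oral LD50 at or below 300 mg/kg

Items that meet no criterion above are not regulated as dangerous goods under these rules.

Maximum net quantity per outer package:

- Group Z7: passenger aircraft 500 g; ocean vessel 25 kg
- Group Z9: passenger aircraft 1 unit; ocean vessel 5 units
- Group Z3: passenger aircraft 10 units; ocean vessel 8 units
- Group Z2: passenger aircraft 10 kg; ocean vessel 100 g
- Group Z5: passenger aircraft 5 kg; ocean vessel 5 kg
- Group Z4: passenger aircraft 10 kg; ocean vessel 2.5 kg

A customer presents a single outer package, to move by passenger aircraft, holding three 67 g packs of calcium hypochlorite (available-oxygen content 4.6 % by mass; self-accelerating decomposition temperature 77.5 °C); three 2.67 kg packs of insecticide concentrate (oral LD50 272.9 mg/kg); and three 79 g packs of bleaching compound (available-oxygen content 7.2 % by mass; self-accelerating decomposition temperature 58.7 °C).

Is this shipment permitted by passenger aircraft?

Yes

With available-oxygen content 4.6 % by mass (> 4 % by mass), the calcium hypochlorite falls in Group Z7.
With oral LD50 272.9 mg/kg (≤ 300 mg/kg), the insecticide concentrate falls in Group Z4.
With available-oxygen content 7.2 % by mass (> 4 % by mass), the bleaching compound falls in Group Z7.
Group Z4 quantity: three 2.67 kg packs = 8.01 kg.
8.01 kg ≤ 10 kg (passenger aircraft limit, Group Z4) — within limit.
Total Group Z7: (three 67 g packs = 201 g) + (three 79 g packs = 237 g) = 438 g.
That is within the Group Z7 passenger aircraft limit of 500 g.
Every hazard group is within its passenger aircraft limit and no segregation rule is violated.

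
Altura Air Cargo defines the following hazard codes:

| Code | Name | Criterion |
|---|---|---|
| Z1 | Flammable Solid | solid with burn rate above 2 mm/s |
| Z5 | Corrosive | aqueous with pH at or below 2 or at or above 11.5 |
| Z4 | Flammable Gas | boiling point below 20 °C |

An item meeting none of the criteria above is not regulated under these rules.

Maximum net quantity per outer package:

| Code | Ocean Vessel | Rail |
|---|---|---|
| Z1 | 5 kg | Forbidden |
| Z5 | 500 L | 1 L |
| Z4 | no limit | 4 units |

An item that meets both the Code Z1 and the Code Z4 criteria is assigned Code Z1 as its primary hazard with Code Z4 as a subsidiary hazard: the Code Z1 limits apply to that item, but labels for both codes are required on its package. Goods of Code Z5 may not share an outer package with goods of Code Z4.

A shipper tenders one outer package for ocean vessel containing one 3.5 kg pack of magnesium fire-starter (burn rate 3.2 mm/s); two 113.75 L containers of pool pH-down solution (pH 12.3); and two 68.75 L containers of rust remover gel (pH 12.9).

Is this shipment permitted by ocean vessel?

Yes

Magnesium fire-starter: burn rate 3.2 mm/s > 2 mm/s → Code Z1 (Flammable Solid).
Pool pH-down solution: pH 12.3 ≥ 11.5 → Code Z5 (Corrosive).
pH 12.9 meets the Code Z5 criterion (Corrosive), so the rust remover gel is Code Z5.
Total Code Z5: (two 113.75 L containers = 227.5 L) + (two 68.75 L containers = 137.5 L) = 365 L.
That is within the Code Z5 ocean vessel limit of 500 L.
Code Z1 quantity: 3.5 kg.
3.5 kg is within the ocean vessel limit of 5 kg for Code Z1.
The segregation rule (Code Z5 with Code Z4) does not apply to Code Z5 with Code Z1.
Every hazard code is within its ocean vessel limit and no segregation rule is violated.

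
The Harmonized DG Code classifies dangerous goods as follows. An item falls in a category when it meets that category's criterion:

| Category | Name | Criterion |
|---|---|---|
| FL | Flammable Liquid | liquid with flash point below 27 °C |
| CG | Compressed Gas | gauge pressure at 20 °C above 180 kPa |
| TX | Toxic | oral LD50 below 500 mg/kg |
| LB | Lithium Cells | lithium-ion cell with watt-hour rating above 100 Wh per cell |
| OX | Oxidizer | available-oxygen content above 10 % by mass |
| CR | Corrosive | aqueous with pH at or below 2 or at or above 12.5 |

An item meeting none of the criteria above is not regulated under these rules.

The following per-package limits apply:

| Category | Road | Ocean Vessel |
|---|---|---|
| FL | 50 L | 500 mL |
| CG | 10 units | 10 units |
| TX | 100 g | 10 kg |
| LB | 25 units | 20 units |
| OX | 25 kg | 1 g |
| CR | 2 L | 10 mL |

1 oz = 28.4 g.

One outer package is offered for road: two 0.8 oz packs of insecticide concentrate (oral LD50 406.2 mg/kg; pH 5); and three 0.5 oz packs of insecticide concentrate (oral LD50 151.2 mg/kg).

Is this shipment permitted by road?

Insecticide concentrate: oral LD50 406.2 mg/kg < 500 mg/kg → Category TX (Toxic).
With oral LD50 151.2 mg/kg (< 500 mg/kg), the insecticide concentrate falls in Category TX.
Total Category TX: (two 0.8 oz packs = 45.44 g) + (three 0.5 oz packs = 42.6 g) = 88.04 g.
88.04 g ≤ 100 g (road limit, Category TX) — within limit.

Yes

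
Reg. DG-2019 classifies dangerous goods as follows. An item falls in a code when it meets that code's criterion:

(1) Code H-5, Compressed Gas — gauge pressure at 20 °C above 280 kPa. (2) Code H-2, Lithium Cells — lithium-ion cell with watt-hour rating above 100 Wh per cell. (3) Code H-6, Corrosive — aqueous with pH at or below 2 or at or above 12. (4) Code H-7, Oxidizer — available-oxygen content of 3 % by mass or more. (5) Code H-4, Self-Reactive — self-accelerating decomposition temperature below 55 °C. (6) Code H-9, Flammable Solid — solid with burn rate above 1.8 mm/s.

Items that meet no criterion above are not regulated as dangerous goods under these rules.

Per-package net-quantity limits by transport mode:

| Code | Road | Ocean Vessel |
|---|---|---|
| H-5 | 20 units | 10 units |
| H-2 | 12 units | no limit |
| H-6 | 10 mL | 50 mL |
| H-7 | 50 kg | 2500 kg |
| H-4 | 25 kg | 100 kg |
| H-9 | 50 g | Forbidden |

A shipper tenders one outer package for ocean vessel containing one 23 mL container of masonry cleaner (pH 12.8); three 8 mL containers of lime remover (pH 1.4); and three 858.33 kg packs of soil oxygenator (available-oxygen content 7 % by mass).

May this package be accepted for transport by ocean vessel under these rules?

Masonry cleaner: pH 12.8 ≥ 12 → Code H-6 (Corrosive).
pH 1.4 meets the Code H-6 criterion (Corrosive), so the lime remover is Code H-6.
Available-oxygen content 7 % by mass meets the Code H-7 criterion (Oxidizer), so the soil oxygenator is Code H-7.
Code H-7 quantity: three 858.33 kg packs = 2574.99 kg.
That exceeds the Code H-7 ocean vessel limit of 2500 kg.
Total Code H-6: 23 mL + (three 8 mL containers = 24 mL) = 47 mL.
47 mL is within the ocean vessel limit of 50 mL for Code H-6.

No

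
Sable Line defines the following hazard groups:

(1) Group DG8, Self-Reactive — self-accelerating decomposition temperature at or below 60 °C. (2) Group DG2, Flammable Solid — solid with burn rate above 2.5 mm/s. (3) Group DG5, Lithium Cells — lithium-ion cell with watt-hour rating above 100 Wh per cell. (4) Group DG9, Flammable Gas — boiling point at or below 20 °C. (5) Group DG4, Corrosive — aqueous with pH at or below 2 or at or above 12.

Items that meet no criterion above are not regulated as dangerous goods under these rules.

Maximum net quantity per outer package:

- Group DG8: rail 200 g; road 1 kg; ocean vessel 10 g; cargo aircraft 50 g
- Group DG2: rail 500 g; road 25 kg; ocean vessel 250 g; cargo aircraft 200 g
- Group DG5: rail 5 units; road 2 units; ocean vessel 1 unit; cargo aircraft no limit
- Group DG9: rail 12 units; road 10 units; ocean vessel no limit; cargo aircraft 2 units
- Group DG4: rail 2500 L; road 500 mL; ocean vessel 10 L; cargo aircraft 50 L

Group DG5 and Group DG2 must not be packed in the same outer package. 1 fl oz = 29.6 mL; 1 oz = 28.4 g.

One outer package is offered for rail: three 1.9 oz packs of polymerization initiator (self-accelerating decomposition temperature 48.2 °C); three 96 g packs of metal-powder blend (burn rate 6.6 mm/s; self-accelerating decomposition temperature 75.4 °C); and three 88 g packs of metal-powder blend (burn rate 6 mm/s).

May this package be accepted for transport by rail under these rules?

Polymerization initiator: self-accelerating decomposition temperature 48.2 °C ≤ 60 °C → Group DG8 (Self-Reactive).
The metal-powder blend has burn rate 6.6 mm/s, which is > 2.5 mm/s, so it is Group DG2 (Flammable Solid).
With burn rate 6 mm/s (> 2.5 mm/s), the metal-powder blend falls in Group DG2.
Total Group DG2: (three 96 g packs = 288 g) + (three 88 g packs = 264 g) = 552 g.
That exceeds the Group DG2 rail limit of 500 g.
Group DG8 quantity: three 1.9 oz packs = 161.88 g.
161.88 g is within the rail limit of 200 g for Group DG8.
The segregation rule (Group DG5 with Group DG2) does not apply to Group DG2 with Group DG8.

No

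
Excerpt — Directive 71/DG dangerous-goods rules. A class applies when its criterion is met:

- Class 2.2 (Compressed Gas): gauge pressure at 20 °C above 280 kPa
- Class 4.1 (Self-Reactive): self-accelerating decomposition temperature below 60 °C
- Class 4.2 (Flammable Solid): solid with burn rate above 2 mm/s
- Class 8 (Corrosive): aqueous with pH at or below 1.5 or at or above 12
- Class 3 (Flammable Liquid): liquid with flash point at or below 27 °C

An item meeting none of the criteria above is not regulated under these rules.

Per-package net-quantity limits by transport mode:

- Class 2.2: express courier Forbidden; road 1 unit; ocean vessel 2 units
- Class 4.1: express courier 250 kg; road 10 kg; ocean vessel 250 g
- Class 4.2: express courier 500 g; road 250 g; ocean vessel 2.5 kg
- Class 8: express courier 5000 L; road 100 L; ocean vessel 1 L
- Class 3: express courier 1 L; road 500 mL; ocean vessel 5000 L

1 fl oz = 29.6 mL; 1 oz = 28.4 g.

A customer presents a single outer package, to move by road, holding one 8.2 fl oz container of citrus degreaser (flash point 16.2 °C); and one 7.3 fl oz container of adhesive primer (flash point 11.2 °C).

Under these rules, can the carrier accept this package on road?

With flash point 16.2 °C (≤ 27 °C), the citrus degreaser falls in Class 3.
Adhesive primer: flash point 11.2 °C ≤ 27 °C → Class 3 (Flammable Liquid).
Total Class 3: (one 8.2 fl oz container = 242.72 mL) + (one 7.3 fl oz container = 216.08 mL) = 458.8 mL.
That is within the Class 3 road limit of 500 mL.

Yes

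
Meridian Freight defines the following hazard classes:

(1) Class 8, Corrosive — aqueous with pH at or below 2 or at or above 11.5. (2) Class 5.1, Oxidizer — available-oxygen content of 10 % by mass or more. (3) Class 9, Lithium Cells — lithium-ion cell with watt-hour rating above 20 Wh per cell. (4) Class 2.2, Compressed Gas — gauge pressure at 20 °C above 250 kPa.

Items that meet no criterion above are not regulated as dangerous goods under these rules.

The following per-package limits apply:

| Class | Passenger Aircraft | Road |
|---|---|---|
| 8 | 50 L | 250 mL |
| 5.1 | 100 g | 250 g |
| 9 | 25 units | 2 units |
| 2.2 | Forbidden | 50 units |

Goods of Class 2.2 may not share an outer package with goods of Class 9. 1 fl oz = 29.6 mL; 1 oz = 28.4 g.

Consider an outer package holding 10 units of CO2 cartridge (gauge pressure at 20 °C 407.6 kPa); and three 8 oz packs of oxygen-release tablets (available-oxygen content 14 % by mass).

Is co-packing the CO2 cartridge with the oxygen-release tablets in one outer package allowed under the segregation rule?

Yes

The CO2 cartridge has gauge pressure at 20 °C 407.6 kPa, which is > 250 kPa, so it is Class 2.2 (Compressed Gas).
Oxygen-release tablets: available-oxygen content 14 % by mass ≥ 10 % by mass → Class 5.1 (Oxidizer).
No segregation rule bars Class 2.2 with Class 5.1.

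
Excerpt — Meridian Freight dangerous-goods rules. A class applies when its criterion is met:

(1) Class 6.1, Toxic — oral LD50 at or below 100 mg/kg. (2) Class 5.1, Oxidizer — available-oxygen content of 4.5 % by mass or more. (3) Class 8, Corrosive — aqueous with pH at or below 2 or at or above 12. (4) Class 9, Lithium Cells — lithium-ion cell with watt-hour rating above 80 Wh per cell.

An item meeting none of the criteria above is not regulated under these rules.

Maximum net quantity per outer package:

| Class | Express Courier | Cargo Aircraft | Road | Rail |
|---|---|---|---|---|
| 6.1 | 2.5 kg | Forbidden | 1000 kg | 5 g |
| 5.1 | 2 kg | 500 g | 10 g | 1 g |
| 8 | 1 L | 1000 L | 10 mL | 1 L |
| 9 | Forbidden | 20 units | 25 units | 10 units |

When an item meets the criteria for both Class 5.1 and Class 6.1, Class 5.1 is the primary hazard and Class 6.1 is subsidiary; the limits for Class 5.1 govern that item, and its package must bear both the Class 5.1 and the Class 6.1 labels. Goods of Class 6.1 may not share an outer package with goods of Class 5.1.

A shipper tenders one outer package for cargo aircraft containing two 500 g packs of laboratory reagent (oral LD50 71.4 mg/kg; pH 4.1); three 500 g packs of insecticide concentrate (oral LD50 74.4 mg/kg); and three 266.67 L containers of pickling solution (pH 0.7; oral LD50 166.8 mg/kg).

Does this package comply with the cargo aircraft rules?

No

Laboratory reagent: oral LD50 71.4 mg/kg ≤ 100 mg/kg → Class 6.1 (Toxic).
With oral LD50 74.4 mg/kg (≤ 100 mg/kg), the insecticide concentrate falls in Class 6.1.
With pH 0.7 (≤ 2), the pickling solution falls in Class 8.
Class 8 quantity: three 266.67 L containers = 800.01 L.
That is within the Class 8 cargo aircraft limit of 1000 L.
Class 6.1 net quantity: (two 500 g packs = 1 kg) + (three 500 g packs = 1.5 kg) = 2.5 kg.
Class 6.1 is Forbidden by cargo aircraft.
The segregation rule (Class 6.1 with Class 5.1) does not apply to Class 8 with Class 6.1.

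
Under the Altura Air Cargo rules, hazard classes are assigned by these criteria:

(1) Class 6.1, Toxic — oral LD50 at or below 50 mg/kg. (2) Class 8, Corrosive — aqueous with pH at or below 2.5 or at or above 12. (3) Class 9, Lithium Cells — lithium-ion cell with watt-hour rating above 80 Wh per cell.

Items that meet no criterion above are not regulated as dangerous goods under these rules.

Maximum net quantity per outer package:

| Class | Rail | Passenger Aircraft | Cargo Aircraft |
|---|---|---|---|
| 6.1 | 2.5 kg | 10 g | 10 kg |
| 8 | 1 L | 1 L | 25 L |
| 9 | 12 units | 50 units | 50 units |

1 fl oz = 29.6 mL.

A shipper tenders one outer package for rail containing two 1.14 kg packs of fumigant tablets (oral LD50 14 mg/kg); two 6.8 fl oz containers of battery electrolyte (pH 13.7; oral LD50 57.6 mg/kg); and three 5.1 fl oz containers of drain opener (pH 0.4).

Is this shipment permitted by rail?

Fumigant tablets: oral LD50 14 mg/kg ≤ 50 mg/kg → Class 6.1 (Toxic).
Battery electrolyte: pH 13.7 ≥ 12 → Class 8 (Corrosive).
With pH 0.4 (≤ 2.5), the drain opener falls in Class 8.
Class 6.1 quantity: two 1.14 kg packs = 2.28 kg.
2.28 kg ≤ 2.5 kg (rail limit, Class 6.1) — within limit.
Total Class 8: (two 6.8 fl oz containers = 402.56 mL) + (three 5.1 fl oz containers = 452.88 mL) = 855.44 mL.
855.44 mL ≤ 1 L (rail limit, Class 8) — within limit.
Every hazard class is within its rail limit and no segregation rule is violated.

Yes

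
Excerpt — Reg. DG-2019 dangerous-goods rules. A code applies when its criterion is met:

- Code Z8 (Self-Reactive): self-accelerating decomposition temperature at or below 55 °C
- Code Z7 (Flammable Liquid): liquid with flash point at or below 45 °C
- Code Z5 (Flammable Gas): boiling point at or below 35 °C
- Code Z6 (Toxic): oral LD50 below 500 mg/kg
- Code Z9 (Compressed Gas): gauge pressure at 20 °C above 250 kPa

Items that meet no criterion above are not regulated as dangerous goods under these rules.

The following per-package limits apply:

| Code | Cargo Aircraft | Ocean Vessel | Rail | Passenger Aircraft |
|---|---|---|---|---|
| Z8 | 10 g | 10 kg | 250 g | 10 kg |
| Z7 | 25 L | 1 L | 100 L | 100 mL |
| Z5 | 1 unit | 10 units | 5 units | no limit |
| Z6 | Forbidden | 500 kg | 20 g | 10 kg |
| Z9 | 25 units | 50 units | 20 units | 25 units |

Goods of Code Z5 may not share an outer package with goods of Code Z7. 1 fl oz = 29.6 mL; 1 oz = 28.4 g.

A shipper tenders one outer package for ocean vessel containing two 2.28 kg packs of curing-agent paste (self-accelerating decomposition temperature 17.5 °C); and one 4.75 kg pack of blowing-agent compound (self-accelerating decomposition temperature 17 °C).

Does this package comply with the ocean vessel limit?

The curing-agent paste has self-accelerating decomposition temperature 17.5 °C, which is ≤ 55 °C, so it is Code Z8 (Self-Reactive).
Self-accelerating decomposition temperature 17 °C meets the Code Z8 criterion (Self-Reactive), so the blowing-agent compound is Code Z8.
Total Code Z8: (two 2.28 kg packs = 4.56 kg) + 4.75 kg = 9.31 kg.
That is within the Code Z8 ocean vessel limit of 10 kg.

Yes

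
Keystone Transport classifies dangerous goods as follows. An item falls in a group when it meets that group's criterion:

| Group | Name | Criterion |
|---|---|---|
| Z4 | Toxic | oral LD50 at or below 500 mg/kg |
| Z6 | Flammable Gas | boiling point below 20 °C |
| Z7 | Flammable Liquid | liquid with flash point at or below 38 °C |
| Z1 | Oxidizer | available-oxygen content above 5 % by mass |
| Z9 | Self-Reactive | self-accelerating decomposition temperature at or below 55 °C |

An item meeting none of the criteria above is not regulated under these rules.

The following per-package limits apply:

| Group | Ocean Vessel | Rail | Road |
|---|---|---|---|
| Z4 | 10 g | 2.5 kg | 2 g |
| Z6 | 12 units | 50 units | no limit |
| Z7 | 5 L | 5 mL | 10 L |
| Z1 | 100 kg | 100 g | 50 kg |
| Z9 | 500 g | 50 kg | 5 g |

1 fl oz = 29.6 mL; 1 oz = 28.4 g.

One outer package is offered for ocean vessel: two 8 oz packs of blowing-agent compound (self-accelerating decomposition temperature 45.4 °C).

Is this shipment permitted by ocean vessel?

Self-accelerating decomposition temperature 45.4 °C meets the Group Z9 criterion (Self-Reactive), so the blowing-agent compound is Group Z9.
Group Z9 quantity: two 8 oz packs = 454.4 g.
454.4 g is within the ocean vessel limit of 500 g for Group Z9.

Yes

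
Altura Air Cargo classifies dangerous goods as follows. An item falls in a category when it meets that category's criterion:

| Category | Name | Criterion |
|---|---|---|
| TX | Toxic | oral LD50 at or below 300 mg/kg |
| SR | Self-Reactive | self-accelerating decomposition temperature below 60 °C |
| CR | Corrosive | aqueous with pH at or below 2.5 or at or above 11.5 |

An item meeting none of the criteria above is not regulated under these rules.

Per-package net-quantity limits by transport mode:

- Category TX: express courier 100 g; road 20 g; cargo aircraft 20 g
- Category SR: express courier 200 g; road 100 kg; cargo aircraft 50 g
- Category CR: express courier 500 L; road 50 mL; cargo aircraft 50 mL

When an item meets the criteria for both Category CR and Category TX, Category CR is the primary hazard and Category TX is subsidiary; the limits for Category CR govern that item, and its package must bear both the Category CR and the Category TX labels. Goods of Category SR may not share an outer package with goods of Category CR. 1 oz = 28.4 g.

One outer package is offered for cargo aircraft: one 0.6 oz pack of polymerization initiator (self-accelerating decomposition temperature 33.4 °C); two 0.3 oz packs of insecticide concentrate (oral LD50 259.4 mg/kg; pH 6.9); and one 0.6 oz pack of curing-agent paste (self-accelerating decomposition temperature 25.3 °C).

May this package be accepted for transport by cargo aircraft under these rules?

Polymerization initiator: self-accelerating decomposition temperature 33.4 °C < 60 °C → Category SR (Self-Reactive).
The insecticide concentrate has oral LD50 259.4 mg/kg, which is ≤ 300 mg/kg, so it is Category TX (Toxic).
Curing-agent paste: self-accelerating decomposition temperature 25.3 °C < 60 °C → Category SR (Self-Reactive).
Total Category SR: (one 0.6 oz pack = 17.04 g) + (one 0.6 oz pack = 17.04 g) = 34.08 g.
34.08 g ≤ 50 g (cargo aircraft limit, Category SR) — within limit.
Category TX quantity: two 0.3 oz packs = 17.04 g.
17.04 g is within the cargo aircraft limit of 20 g for Category TX.
The segregation rule (Category SR with Category CR) does not apply to Category SR with Category TX.
Every hazard category is within its cargo aircraft limit and no segregation rule is violated.

Yes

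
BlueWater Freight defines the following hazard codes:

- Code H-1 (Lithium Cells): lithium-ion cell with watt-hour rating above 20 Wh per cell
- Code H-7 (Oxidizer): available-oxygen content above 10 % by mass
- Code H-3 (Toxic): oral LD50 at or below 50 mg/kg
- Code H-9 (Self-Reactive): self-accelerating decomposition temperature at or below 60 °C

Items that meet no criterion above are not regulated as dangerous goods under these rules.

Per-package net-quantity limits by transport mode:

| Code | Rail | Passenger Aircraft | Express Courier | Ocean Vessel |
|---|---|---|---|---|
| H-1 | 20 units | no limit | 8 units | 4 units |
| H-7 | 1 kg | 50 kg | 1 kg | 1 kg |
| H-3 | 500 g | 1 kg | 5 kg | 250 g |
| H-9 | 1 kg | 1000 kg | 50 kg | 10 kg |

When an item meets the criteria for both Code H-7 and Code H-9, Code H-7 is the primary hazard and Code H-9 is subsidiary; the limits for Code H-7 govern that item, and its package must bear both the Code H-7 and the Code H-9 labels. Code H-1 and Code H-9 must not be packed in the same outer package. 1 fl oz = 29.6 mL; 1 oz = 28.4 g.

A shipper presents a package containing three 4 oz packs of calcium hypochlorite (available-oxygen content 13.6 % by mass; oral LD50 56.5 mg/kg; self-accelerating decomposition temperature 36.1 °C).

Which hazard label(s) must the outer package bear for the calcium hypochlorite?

The calcium hypochlorite has available-oxygen content 13.6 % by mass, which is > 10 % by mass, so it is Code H-7 (Oxidizer).
With self-accelerating decomposition temperature 36.1 °C (≤ 60 °C), the calcium hypochlorite falls in Code H-9.
By the precedence rule Code H-7 is primary and Code H-9 is subsidiary, and that rule requires both labels on the package.

Code H-7 and H-9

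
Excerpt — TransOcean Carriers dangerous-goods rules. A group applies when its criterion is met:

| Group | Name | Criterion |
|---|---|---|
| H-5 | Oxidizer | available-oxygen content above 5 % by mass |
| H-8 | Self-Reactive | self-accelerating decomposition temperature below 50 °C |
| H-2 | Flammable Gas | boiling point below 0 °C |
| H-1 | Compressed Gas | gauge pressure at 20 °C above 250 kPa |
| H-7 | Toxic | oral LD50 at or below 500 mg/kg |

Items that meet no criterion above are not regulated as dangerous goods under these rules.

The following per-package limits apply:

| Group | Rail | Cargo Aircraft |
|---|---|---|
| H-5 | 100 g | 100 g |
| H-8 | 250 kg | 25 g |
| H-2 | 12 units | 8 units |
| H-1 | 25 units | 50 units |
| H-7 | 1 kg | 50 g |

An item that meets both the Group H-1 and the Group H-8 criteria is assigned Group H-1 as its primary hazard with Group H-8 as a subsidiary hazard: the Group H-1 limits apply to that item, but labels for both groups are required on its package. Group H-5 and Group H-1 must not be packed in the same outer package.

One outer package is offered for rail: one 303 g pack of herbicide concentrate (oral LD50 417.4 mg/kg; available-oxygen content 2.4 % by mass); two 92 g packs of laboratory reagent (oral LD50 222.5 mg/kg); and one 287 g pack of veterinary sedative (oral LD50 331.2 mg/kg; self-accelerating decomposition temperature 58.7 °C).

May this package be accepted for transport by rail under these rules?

Oral LD50 417.4 mg/kg meets the Group H-7 criterion (Toxic), so the herbicide concentrate is Group H-7.
The laboratory reagent has oral LD50 222.5 mg/kg, which is ≤ 500 mg/kg, so it is Group H-7 (Toxic).
Veterinary sedative: oral LD50 331.2 mg/kg ≤ 500 mg/kg → Group H-7 (Toxic).
Group H-7 net quantity: 303 g + (two 92 g packs = 184 g) + 287 g = 774 g.
774 g is within the rail limit of 1 kg for Group H-7.

Yes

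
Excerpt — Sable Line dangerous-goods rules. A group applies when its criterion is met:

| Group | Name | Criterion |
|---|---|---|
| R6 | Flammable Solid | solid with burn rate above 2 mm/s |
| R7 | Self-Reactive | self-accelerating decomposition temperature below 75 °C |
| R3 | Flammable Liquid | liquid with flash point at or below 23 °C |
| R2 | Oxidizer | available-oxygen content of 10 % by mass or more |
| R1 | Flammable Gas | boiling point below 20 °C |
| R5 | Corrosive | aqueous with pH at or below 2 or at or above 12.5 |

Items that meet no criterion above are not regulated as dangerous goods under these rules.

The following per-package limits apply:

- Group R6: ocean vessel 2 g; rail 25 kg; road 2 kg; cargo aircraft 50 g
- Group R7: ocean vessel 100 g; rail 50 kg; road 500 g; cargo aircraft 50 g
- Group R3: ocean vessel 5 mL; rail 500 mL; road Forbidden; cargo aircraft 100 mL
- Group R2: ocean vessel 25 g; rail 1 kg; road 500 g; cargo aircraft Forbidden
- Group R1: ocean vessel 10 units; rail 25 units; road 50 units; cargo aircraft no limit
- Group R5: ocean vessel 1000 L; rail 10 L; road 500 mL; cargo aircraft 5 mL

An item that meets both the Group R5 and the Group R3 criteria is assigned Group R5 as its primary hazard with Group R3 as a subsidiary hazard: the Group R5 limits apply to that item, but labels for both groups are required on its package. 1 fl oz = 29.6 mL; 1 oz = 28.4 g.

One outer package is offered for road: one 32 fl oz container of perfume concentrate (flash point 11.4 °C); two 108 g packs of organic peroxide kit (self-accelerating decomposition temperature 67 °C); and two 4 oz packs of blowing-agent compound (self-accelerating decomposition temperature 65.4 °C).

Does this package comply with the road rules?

No

Perfume concentrate: flash point 11.4 °C ≤ 23 °C → Group R3 (Flammable Liquid).
With self-accelerating decomposition temperature 67 °C (< 75 °C), the organic peroxide kit falls in Group R7.
With self-accelerating decomposition temperature 65.4 °C (< 75 °C), the blowing-agent compound falls in Group R7.
Group R3 quantity: one 32 fl oz container = 947.2 mL.
Group R3 is Forbidden by road.
Group R7 net quantity: (two 108 g packs = 216 g) + (two 4 oz packs = 227.2 g) = 443.2 g.
That is within the Group R7 road limit of 500 g.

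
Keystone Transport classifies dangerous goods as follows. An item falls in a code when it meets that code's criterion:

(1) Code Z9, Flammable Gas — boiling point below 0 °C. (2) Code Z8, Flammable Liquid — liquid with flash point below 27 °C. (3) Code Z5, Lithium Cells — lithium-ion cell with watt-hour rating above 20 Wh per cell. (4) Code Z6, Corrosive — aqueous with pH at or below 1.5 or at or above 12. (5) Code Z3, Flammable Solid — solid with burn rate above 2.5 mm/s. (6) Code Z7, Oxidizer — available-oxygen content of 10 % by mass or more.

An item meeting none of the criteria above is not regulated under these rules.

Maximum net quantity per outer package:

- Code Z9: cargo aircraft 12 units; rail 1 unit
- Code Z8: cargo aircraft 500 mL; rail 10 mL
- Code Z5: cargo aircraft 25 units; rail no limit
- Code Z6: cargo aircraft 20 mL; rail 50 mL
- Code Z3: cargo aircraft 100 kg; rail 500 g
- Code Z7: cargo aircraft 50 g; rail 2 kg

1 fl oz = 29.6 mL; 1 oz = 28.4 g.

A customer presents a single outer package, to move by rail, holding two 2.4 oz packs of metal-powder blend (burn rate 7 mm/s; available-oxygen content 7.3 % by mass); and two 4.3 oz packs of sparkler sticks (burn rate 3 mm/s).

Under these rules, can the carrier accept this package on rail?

Metal-powder blend: burn rate 7 mm/s > 2.5 mm/s → Code Z3 (Flammable Solid).
Sparkler sticks: burn rate 3 mm/s > 2.5 mm/s → Code Z3 (Flammable Solid).
Total Code Z3: (two 2.4 oz packs = 136.32 g) + (two 4.3 oz packs = 244.24 g) = 380.56 g.
380.56 g is within the rail limit of 500 g for Code Z3.

Yes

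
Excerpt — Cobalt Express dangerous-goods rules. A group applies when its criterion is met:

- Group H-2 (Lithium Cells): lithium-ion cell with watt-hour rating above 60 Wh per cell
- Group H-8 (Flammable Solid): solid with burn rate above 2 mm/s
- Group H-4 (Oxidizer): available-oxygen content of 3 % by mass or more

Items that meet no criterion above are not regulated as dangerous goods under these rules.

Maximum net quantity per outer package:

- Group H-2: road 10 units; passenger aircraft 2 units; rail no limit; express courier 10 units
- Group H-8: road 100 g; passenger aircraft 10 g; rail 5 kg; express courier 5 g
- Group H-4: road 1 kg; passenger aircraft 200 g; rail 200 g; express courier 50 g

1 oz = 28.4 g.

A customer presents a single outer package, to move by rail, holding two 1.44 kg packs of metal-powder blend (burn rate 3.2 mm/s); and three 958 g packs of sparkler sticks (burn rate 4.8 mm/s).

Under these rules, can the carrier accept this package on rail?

No

Metal-powder blend: burn rate 3.2 mm/s > 2 mm/s → Group H-8 (Flammable Solid).
Sparkler sticks: burn rate 4.8 mm/s > 2 mm/s → Group H-8 (Flammable Solid).
Total Group H-8: (two 1.44 kg packs = 2.88 kg) + (three 958 g packs = 2.874 kg) = 5.754 kg.
5.754 kg exceeds the rail limit of 5 kg for Group H-8.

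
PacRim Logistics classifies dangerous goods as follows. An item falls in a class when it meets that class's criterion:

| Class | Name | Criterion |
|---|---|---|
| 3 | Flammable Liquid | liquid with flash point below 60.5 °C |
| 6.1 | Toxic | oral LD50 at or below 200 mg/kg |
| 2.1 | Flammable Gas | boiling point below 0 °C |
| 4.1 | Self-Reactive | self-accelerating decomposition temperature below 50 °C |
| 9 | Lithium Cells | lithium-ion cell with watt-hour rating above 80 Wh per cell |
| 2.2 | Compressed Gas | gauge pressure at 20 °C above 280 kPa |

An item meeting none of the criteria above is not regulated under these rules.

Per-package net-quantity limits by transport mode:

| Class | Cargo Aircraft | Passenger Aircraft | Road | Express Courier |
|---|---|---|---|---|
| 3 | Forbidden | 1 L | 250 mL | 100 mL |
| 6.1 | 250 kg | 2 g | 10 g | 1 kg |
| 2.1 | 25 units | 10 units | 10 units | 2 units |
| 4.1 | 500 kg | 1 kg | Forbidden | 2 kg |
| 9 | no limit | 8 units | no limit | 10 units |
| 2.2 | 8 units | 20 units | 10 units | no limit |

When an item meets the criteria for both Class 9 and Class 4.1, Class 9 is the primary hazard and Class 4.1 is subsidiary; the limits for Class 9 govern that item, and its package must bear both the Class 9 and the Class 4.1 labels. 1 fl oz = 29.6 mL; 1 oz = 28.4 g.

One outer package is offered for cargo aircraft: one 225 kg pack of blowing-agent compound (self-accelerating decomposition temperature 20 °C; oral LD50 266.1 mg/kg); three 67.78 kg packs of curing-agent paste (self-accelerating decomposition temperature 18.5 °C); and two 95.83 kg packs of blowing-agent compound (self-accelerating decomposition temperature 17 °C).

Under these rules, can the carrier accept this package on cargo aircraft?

The blowing-agent compound has self-accelerating decomposition temperature 20 °C, which is < 50 °C, so it is Class 4.1 (Self-Reactive).
With self-accelerating decomposition temperature 18.5 °C (< 50 °C), the curing-agent paste falls in Class 4.1.
Blowing-agent compound: self-accelerating decomposition temperature 17 °C < 50 °C → Class 4.1 (Self-Reactive).
Total Class 4.1: 225 kg + (three 67.78 kg packs = 203.34 kg) + (two 95.83 kg packs = 191.66 kg) = 620 kg.
620 kg > 500 kg (cargo aircraft limit, Class 4.1) — over the limit.

No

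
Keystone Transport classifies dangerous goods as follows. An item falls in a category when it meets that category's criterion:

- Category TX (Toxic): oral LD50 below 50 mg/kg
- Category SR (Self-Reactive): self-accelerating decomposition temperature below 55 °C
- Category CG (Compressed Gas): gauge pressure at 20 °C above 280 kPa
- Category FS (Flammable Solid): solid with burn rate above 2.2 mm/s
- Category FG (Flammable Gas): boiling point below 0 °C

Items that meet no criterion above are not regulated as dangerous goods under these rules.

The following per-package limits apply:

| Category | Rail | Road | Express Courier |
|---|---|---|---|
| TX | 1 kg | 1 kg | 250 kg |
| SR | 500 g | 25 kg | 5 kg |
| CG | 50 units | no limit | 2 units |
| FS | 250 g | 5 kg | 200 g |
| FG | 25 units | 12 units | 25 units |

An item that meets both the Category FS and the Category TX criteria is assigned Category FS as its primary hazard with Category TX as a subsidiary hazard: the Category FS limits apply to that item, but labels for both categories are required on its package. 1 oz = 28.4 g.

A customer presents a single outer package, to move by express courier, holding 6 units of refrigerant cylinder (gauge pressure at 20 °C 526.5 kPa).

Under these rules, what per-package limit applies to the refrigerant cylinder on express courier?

2 units

Gauge pressure at 20 °C 526.5 kPa meets the Category CG criterion (Compressed Gas), so the refrigerant cylinder is Category CG.
The express courier limit for Category CG is 2 units.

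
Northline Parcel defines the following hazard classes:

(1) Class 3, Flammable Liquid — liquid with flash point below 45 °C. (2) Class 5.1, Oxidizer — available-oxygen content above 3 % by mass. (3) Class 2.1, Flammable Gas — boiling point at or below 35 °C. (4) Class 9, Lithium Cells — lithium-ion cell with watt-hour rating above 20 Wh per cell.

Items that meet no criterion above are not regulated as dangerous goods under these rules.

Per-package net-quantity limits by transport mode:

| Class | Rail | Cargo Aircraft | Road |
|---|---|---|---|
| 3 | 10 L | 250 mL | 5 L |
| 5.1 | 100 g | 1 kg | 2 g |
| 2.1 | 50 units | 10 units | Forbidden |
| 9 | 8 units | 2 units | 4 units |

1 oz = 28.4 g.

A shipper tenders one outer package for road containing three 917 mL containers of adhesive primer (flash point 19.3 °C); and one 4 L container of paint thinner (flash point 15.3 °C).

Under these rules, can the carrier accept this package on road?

No

Flash point 19.3 °C meets the Class 3 criterion (Flammable Liquid), so the adhesive primer is Class 3.
With flash point 15.3 °C (< 45 °C), the paint thinner falls in Class 3.
Total Class 3: (three 917 mL containers = 2.751 L) + 4 L = 6.751 L.
6.751 L > 5 L (road limit, Class 3) — over the limit.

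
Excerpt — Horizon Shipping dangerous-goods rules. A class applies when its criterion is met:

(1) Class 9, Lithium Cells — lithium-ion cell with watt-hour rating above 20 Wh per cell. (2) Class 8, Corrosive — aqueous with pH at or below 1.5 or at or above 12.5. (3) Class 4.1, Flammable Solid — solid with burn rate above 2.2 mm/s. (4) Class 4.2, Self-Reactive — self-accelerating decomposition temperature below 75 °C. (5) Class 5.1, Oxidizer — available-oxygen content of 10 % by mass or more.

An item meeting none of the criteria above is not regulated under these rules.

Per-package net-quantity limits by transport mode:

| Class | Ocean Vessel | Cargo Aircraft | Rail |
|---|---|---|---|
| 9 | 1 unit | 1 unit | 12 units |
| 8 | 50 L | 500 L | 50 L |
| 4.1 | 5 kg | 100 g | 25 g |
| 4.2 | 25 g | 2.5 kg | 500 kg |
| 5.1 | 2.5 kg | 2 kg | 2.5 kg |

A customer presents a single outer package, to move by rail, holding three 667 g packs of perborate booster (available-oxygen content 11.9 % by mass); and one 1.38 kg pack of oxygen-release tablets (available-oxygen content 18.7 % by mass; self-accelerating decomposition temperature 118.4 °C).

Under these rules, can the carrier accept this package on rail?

Available-oxygen content 11.9 % by mass meets the Class 5.1 criterion (Oxidizer), so the perborate booster is Class 5.1.
The oxygen-release tablets have available-oxygen content 18.7 % by mass, which is ≥ 10 % by mass, so they are Class 5.1 (Oxidizer).
Total Class 5.1: (three 667 g packs = 2.001 kg) + 1.38 kg = 3.381 kg.
That exceeds the Class 5.1 rail limit of 2.5 kg.

No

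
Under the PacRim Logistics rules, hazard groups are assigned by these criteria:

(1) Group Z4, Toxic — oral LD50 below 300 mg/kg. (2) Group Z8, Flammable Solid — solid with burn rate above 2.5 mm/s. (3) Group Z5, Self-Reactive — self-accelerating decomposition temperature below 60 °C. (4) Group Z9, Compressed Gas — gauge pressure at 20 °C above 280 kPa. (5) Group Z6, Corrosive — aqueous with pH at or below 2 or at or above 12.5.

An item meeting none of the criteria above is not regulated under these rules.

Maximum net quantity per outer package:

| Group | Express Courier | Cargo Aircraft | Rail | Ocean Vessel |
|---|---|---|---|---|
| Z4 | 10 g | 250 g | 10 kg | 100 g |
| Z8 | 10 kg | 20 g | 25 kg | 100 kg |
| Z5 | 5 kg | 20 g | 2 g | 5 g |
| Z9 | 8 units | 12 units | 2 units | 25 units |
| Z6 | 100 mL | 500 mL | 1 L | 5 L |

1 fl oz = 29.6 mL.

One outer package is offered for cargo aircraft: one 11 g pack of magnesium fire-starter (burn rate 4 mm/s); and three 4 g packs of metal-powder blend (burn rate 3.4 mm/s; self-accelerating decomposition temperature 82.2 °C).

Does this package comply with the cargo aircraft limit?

Magnesium fire-starter: burn rate 4 mm/s > 2.5 mm/s → Group Z8 (Flammable Solid).
Burn rate 3.4 mm/s meets the Group Z8 criterion (Flammable Solid), so the metal-powder blend is Group Z8.
Group Z8 net quantity: 11 g + (three 4 g packs = 12 g) = 23 g.
23 g exceeds the cargo aircraft limit of 20 g for Group Z8.

No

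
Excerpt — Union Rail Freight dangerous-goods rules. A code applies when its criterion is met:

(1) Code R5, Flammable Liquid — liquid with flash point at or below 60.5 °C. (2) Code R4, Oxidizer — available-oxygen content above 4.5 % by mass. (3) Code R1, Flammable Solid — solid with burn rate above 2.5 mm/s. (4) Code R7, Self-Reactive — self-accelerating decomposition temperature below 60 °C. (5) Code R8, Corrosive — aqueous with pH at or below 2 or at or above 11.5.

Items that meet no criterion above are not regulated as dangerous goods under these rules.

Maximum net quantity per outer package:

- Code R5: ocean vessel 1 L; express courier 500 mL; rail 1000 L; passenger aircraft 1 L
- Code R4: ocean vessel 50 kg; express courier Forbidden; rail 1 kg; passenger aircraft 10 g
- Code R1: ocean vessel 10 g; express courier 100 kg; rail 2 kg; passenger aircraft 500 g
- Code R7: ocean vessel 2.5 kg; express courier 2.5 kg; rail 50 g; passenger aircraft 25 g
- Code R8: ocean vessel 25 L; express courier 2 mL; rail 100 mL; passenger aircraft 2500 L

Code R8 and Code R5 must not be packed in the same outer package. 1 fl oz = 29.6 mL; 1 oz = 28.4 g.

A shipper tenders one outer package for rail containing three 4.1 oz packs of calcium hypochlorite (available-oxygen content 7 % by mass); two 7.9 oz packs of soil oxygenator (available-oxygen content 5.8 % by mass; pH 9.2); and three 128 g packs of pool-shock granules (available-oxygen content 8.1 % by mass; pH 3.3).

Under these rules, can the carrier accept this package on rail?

No

With available-oxygen content 7 % by mass (> 4.5 % by mass), the calcium hypochlorite falls in Code R4.
The soil oxygenator has available-oxygen content 5.8 % by mass, which is > 4.5 % by mass, so it is Code R4 (Oxidizer).
Pool-shock granules: available-oxygen content 8.1 % by mass > 4.5 % by mass → Code R4 (Oxidizer).
Code R4 net quantity: (three 4.1 oz packs = 349.32 g) + (two 7.9 oz packs = 448.72 g) + (three 128 g packs = 384 g) = 1182.04 g.
1182.04 g > 1 kg (rail limit, Code R4) — over the limit.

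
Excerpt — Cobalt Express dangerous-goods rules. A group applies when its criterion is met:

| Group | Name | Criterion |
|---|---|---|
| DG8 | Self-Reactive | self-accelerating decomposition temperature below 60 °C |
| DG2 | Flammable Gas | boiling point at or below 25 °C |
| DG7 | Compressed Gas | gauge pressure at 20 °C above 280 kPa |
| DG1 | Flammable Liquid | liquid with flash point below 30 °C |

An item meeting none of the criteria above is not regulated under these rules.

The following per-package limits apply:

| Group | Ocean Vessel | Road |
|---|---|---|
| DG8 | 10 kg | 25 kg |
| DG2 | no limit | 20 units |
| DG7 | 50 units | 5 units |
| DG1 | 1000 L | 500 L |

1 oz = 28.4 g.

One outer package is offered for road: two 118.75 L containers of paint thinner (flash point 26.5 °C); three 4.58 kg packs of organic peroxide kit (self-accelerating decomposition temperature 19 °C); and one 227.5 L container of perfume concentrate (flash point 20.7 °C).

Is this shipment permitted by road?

Yes

Flash point 26.5 °C meets the Group DG1 criterion (Flammable Liquid), so the paint thinner is Group DG1.
Organic peroxide kit: self-accelerating decomposition temperature 19 °C < 60 °C → Group DG8 (Self-Reactive).
Perfume concentrate: flash point 20.7 °C < 30 °C → Group DG1 (Flammable Liquid).
Group DG1 net quantity: (two 118.75 L containers = 237.5 L) + 227.5 L = 465 L.
That is within the Group DG1 road limit of 500 L.
Group DG8 quantity: three 4.58 kg packs = 13.74 kg.
13.74 kg ≤ 25 kg (road limit, Group DG8) — within limit.
Every hazard group is within its road limit and no segregation rule is violated.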